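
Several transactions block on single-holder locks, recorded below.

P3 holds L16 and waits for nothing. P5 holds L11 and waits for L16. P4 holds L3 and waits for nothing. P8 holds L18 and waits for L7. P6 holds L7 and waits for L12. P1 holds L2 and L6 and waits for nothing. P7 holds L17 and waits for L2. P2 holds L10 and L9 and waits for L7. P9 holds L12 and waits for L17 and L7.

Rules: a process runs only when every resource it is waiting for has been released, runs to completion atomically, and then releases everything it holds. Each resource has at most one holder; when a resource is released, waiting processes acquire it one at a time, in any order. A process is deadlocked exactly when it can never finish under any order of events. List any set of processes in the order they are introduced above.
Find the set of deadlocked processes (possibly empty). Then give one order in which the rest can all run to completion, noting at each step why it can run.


The deadlocked set is P8, P6, P2 and P9.
Key observation: the waits loop around P6 -> P9 -> P6 with no way out; P8 and P2 wait into the deadlock from upstream.
The rest can finish in the order P3, P1, P7, P4, P5.
Walking it through:
  run P3 (it waits on nothing); releases L16
  run P1 (it waits on nothing); releases L2 and L6
  run P7 (all its waits — L2 — are resolved); releases L17
  run P4 (it waits on nothing); releases L3
  run P5 (all its waits — L16 — are resolved); releases L11


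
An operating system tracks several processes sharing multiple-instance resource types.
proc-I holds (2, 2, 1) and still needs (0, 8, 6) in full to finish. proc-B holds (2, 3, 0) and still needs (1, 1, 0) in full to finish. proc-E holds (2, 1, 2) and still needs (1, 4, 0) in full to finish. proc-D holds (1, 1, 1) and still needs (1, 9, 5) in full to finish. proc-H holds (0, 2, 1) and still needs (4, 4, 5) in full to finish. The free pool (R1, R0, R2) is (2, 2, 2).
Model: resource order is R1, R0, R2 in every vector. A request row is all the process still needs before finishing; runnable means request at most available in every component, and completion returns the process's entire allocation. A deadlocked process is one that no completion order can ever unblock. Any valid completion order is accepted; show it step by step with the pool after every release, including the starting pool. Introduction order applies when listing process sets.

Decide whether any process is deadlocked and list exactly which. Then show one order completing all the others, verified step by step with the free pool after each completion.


Deadlocked set: proc-I, proc-D and proc-H.
Key observation: the pool after proc-B, proc-E is (6, 6, 4); every surviving request exceeds it in R2, so progress ends there.
One completion order for the rest: proc-B, proc-E. Walking it through:
  pool = (2, 2, 2)
  proc-B needs (1, 1, 0) <= (2, 2, 2) -> finishes; pool += (2, 3, 0) = (4, 5, 2)
  proc-E needs (1, 4, 0) <= (4, 5, 2) -> finishes; pool += (2, 1, 2) = (6, 6, 4)
The stuck group stays short no matter what:
  proc-I cannot run: need (0, 8, 6) vs free (6, 6, 4) (insufficient R0 and R2)
  proc-D cannot run: need (1, 9, 5) vs free (6, 6, 4) (insufficient R0 and R2)
  proc-H cannot run: need (4, 4, 5) vs free (6, 6, 4) (insufficient R2)


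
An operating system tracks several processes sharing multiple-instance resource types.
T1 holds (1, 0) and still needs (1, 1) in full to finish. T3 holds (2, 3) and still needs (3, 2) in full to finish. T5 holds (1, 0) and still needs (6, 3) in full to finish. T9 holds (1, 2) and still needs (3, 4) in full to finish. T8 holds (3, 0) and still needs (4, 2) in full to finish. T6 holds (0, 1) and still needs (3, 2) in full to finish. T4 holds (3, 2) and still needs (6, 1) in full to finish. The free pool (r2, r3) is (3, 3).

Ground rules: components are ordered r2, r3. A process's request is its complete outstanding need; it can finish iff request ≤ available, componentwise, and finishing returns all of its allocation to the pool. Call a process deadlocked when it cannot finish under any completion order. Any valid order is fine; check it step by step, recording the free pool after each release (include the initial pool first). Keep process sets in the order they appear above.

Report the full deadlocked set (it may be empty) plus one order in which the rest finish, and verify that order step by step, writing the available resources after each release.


No process is deadlocked.
Key observation: T1 fits the free pool immediately, and its release cascades until everyone finishes.
The rest can finish in the order T1, T3, T6, T8, T4, T5, T9. Check, step by step:
  pool = (3, 3)
  run T1 (needs (1, 1), free (3, 3)); after release of (1, 0) the pool is (4, 3)
  run T3 (needs (3, 2), free (4, 3)); after release of (2, 3) the pool is (6, 6)
  run T6 (needs (3, 2), free (6, 6)); after release of (0, 1) the pool is (6, 7)
  run T8 (needs (4, 2), free (6, 7)); after release of (3, 0) the pool is (9, 7)
  run T4 (needs (6, 1), free (9, 7)); after release of (3, 2) the pool is (12, 9)
  run T5 (needs (6, 3), free (12, 9)); after release of (1, 0) the pool is (13, 9)
  run T9 (needs (3, 4), free (13, 9)); after release of (1, 2) the pool is (14, 11)


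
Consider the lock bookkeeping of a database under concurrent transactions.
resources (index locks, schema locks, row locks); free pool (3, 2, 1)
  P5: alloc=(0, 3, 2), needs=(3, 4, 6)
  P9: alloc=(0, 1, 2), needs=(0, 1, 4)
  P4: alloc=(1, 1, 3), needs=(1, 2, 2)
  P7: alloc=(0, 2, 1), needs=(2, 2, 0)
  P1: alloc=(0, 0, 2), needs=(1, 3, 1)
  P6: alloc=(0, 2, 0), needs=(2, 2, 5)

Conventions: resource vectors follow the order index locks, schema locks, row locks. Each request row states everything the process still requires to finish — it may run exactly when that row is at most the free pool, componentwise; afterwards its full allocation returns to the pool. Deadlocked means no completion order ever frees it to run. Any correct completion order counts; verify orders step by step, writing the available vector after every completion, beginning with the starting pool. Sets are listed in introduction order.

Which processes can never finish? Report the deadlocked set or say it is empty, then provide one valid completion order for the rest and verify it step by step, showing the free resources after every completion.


Nothing here is deadlocked.
Key observation: there is always a runnable process — P7 first — so the state unwinds completely.
One completion order for the rest: P7, P4, P6, P9, P1, P5. Check, step by step:
  pool = (3, 2, 1)
  P7 needs (2, 2, 0) <= (3, 2, 1) -> finishes; pool += (0, 2, 1) = (3, 4, 2)
  P4 needs (1, 2, 2) <= (3, 4, 2) -> finishes; pool += (1, 1, 3) = (4, 5, 5)
  P6 needs (2, 2, 5) <= (4, 5, 5) -> finishes; pool += (0, 2, 0) = (4, 7, 5)
  P9 needs (0, 1, 4) <= (4, 7, 5) -> finishes; pool += (0, 1, 2) = (4, 8, 7)
  P1 needs (1, 3, 1) <= (4, 8, 7) -> finishes; pool += (0, 0, 2) = (4, 8, 9)
  P5 needs (3, 4, 6) <= (4, 8, 9) -> finishes; pool += (0, 3, 2) = (4, 11, 11)


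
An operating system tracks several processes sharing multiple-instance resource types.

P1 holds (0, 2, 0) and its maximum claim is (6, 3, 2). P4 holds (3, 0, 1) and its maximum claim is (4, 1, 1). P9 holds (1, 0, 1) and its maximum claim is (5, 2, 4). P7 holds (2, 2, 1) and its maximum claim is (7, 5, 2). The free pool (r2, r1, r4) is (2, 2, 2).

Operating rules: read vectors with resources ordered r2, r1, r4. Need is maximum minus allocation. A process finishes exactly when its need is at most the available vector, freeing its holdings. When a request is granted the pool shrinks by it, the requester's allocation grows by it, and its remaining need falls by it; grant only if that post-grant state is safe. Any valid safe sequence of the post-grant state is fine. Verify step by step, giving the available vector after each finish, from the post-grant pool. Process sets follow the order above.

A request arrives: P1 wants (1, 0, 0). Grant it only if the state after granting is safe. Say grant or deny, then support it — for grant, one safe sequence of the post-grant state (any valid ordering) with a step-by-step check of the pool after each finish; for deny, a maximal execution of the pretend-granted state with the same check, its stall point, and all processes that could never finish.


GRANT. The post-grant state is safe; one safe sequence: P4, P9, P1, P7.
Key observation: post-grant, (1, 2, 2) remains, and an order beginning with P4 completes everyone.
Step-by-step check of the post-grant state:
  pool = (1, 2, 2)
  P4: need (1, 1, 0) fits (1, 2, 2); releases (3, 0, 1), pool now (4, 2, 3)
  P9: need (4, 2, 3) fits (4, 2, 3); releases (1, 0, 1), pool now (5, 2, 4)
  P1: need (5, 1, 2) fits (5, 2, 4); releases (1, 2, 0), pool now (6, 4, 4)
  P7: need (5, 3, 1) fits (6, 4, 4); releases (2, 2, 1), pool now (8, 6, 5)


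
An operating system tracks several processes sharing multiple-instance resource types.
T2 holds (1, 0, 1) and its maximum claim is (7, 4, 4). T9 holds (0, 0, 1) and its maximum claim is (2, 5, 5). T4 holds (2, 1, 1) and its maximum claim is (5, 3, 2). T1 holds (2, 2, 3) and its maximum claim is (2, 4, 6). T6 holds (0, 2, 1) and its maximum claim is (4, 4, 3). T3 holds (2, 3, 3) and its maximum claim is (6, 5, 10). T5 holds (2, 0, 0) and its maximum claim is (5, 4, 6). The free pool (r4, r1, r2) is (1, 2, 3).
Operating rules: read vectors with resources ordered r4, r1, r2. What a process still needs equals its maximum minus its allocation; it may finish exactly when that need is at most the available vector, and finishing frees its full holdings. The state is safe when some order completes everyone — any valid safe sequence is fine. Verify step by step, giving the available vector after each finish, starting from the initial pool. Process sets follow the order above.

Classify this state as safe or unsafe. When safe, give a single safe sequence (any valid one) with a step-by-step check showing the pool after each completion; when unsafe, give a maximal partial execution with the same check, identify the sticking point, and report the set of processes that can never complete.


SAFE — a valid safe sequence is T1, T4, T3, T5, T2, T9, T6.
Key observation: T1 marks the first exact bind of the order: its need (0, 2, 3) fits the free (1, 2, 3) with zero slack on a requested resource.
Verifying each step:
  pool = (1, 2, 3)
  run T1 (needs (0, 2, 3), free (1, 2, 3)); after release of (2, 2, 3) the pool is (3, 4, 6)
  run T4 (needs (3, 2, 1), free (3, 4, 6)); after release of (2, 1, 1) the pool is (5, 5, 7)
  run T3 (needs (4, 2, 7), free (5, 5, 7)); after release of (2, 3, 3) the pool is (7, 8, 10)
  run T5 (needs (3, 4, 6), free (7, 8, 10)); after release of (2, 0, 0) the pool is (9, 8, 10)
  run T2 (needs (6, 4, 3), free (9, 8, 10)); after release of (1, 0, 1) the pool is (10, 8, 11)
  run T9 (needs (2, 5, 4), free (10, 8, 11)); after release of (0, 0, 1) the pool is (10, 8, 12)
  run T6 (needs (4, 2, 2), free (10, 8, 12)); after release of (0, 2, 1) the pool is (10, 10, 13)


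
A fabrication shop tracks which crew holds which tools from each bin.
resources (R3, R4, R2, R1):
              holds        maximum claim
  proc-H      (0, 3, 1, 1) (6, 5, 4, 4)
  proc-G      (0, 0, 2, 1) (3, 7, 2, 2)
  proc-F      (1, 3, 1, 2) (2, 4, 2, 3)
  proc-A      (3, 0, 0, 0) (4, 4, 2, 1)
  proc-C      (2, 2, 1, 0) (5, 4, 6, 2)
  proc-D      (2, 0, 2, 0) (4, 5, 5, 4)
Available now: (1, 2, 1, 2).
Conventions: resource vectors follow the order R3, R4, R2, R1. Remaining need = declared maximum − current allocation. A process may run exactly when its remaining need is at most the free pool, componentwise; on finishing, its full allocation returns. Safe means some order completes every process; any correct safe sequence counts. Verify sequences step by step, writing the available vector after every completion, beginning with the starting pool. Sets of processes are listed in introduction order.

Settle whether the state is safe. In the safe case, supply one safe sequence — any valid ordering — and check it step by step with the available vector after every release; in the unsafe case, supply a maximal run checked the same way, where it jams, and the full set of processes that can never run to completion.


UNSAFE — no complete ordering exists.
Key observation: after proc-F, proc-A the pool peaks at (5, 5, 2, 4), and each blocked process is short somewhere: proc-H on R3, R2; proc-G on R4; proc-C on R2; proc-D on R2.
A maximal execution: proc-F, proc-A — then nothing else fits. Verifying each step:
  pool = (1, 2, 1, 2)
  proc-F needs (1, 1, 1, 1) <= (1, 2, 1, 2) -> finishes; pool += (1, 3, 1, 2) = (2, 5, 2, 4)
  proc-A needs (1, 4, 2, 1) <= (2, 5, 2, 4) -> finishes; pool += (3, 0, 0, 0) = (5, 5, 2, 4)
  blocked: proc-H wants (6, 2, 3, 3), pool (5, 5, 2, 4) — not enough R3 and R2
  blocked: proc-G wants (3, 7, 0, 1), pool (5, 5, 2, 4) — not enough R4
  blocked: proc-C wants (3, 2, 5, 2), pool (5, 5, 2, 4) — not enough R2
  blocked: proc-D wants (2, 5, 3, 4), pool (5, 5, 2, 4) — not enough R2
Never able to finish: proc-H, proc-G, proc-C and proc-D.


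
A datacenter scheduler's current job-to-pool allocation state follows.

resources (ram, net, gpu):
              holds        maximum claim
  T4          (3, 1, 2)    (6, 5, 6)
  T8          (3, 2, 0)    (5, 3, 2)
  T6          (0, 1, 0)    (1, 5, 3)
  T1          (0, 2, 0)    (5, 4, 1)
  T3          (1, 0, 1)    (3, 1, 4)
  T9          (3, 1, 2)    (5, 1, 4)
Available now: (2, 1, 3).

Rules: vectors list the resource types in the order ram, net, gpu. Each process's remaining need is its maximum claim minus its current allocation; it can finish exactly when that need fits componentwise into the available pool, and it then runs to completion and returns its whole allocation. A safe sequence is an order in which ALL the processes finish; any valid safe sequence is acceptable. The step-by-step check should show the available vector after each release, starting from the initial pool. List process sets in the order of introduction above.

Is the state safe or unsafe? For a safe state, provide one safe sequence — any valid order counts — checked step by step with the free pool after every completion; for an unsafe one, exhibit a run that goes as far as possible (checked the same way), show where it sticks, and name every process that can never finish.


The state is SAFE; one workable sequence: T9, T1, T4, T3, T6, T8.
Key observation: T9 is the earliest step where a requested resource binds exactly: need (2, 0, 2), pool (2, 1, 3) at its turn.
Check, step by step:
  pool = (2, 1, 3)
  run T9 (needs (2, 0, 2), free (2, 1, 3)); after release of (3, 1, 2) the pool is (5, 2, 5)
  run T1 (needs (5, 2, 1), free (5, 2, 5)); after release of (0, 2, 0) the pool is (5, 4, 5)
  run T4 (needs (3, 4, 4), free (5, 4, 5)); after release of (3, 1, 2) the pool is (8, 5, 7)
  run T3 (needs (2, 1, 3), free (8, 5, 7)); after release of (1, 0, 1) the pool is (9, 5, 8)
  run T6 (needs (1, 4, 3), free (9, 5, 8)); after release of (0, 1, 0) the pool is (9, 6, 8)
  run T8 (needs (2, 1, 2), free (9, 6, 8)); after release of (3, 2, 0) the pool is (12, 8, 8)


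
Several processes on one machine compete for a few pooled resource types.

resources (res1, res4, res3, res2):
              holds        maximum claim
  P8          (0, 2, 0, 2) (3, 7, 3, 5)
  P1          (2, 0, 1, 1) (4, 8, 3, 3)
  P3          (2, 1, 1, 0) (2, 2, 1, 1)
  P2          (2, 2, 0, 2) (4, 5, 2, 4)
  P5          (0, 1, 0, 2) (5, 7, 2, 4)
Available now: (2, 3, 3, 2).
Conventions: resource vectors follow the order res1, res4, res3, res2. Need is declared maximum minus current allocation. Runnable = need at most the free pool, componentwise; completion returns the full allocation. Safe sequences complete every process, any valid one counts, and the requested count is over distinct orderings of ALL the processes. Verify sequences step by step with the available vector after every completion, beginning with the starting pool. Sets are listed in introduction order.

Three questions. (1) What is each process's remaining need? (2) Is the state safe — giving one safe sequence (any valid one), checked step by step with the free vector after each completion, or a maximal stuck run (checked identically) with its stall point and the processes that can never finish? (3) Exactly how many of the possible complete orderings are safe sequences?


(1) Outstanding need per process (order res1, res4, res3, res2):
  P8: (3, 5, 3, 3)
  P1: (2, 8, 2, 2)
  P3: (0, 1, 0, 1)
  P2: (2, 3, 2, 2)
  P5: (5, 6, 2, 2)
(2) SAFE, for example via the order P2, P3, P8, P1, P5.
Key observation: P2 marks the first exact bind of the order: its need (2, 3, 2, 2) fits the free (2, 3, 3, 2) with zero slack on a requested resource.
Verifying each step:
  pool = (2, 3, 3, 2)
  P2: need (2, 3, 2, 2) fits (2, 3, 3, 2); releases (2, 2, 0, 2), pool now (4, 5, 3, 4)
  P3: need (0, 1, 0, 1) fits (4, 5, 3, 4); releases (2, 1, 1, 0), pool now (6, 6, 4, 4)
  P8: need (3, 5, 3, 3) fits (6, 6, 4, 4); releases (0, 2, 0, 2), pool now (6, 8, 4, 6)
  P1: need (2, 8, 2, 2) fits (6, 8, 4, 6); releases (2, 0, 1, 1), pool now (8, 8, 5, 7)
  P5: need (5, 6, 2, 2) fits (8, 8, 5, 7); releases (0, 1, 0, 2), pool now (8, 9, 5, 9)
(3) Precisely 8 of the possible complete orderings are safe sequences.


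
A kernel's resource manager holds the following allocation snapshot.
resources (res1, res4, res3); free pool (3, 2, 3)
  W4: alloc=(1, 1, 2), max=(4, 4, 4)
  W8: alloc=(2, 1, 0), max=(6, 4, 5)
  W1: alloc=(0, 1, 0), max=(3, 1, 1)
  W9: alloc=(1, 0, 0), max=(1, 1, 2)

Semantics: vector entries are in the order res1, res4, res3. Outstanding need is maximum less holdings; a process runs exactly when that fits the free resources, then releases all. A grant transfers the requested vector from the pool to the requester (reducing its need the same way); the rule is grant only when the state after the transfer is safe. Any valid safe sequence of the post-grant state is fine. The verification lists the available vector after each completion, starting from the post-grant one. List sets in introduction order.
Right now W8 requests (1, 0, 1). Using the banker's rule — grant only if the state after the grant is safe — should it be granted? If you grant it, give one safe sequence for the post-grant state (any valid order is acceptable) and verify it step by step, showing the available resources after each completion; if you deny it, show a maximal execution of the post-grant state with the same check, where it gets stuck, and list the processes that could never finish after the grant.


GRANT: granting preserves safety; a valid post-grant sequence is W9, W1, W4, W8.
Key observation: the grant leaves (2, 2, 2) free — enough for W9, whose release restarts the cascade.
Verifying the post-grant state step by step:
  pool = (2, 2, 2)
  run W9 (needs (0, 1, 2), free (2, 2, 2)); after release of (1, 0, 0) the pool is (3, 2, 2)
  run W1 (needs (3, 0, 1), free (3, 2, 2)); after release of (0, 1, 0) the pool is (3, 3, 2)
  run W4 (needs (3, 3, 2), free (3, 3, 2)); after release of (1, 1, 2) the pool is (4, 4, 4)
  run W8 (needs (3, 3, 4), free (4, 4, 4)); after release of (3, 1, 1) the pool is (7, 5, 5)


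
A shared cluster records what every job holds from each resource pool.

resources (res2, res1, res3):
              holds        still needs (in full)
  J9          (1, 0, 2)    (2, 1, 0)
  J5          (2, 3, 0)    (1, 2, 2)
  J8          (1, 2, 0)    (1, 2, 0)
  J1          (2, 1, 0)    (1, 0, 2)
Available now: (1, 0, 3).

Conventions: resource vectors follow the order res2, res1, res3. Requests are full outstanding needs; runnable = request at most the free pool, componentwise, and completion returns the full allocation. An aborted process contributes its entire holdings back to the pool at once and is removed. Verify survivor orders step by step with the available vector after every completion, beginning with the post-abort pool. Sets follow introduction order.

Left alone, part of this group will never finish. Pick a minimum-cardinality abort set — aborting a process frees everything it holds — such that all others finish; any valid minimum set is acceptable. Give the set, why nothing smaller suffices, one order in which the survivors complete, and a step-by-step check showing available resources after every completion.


The answer: abort J8.
Key observation: J5 had no path to completion before; after the abort of J8 ((1, 2, 0) returned), step 2 is where it fits.
Why nothing smaller works: aborting no one leaves the state deadlocked as given.
One survivor order: J1, J5, J9. Verifying each step (post-abort pool first):
  pool = (2, 2, 3)
  run J1 (needs (1, 0, 2), free (2, 2, 3)); after release of (2, 1, 0) the pool is (4, 3, 3)
  run J5 (needs (1, 2, 2), free (4, 3, 3)); after release of (2, 3, 0) the pool is (6, 6, 3)
  run J9 (needs (2, 1, 0), free (6, 6, 3)); after release of (1, 0, 2) the pool is (7, 6, 5)


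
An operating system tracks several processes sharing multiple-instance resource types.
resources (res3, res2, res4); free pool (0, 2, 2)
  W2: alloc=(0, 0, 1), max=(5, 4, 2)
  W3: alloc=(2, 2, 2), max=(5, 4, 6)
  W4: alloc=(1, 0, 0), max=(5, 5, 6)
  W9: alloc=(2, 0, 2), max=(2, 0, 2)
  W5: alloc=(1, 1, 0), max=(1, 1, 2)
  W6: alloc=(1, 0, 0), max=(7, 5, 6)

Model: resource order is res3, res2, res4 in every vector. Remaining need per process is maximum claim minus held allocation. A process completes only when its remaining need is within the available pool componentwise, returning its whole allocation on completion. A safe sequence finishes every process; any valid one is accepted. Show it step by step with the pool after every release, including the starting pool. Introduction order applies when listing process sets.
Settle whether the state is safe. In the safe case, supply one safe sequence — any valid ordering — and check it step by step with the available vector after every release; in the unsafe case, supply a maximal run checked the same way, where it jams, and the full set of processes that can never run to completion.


SAFE. One safe sequence: W9, W5, W3, W4, W2, W6.
Key observation: the first exact fit in this order is W3 — it needs (3, 2, 4) with (3, 3, 4) free, meeting a requested resource to the last unit.
Walking it through:
  pool = (0, 2, 2)
  run W9 (needs (0, 0, 0), free (0, 2, 2)); after release of (2, 0, 2) the pool is (2, 2, 4)
  run W5 (needs (0, 0, 2), free (2, 2, 4)); after release of (1, 1, 0) the pool is (3, 3, 4)
  run W3 (needs (3, 2, 4), free (3, 3, 4)); after release of (2, 2, 2) the pool is (5, 5, 6)
  run W4 (needs (4, 5, 6), free (5, 5, 6)); after release of (1, 0, 0) the pool is (6, 5, 6)
  run W2 (needs (5, 4, 1), free (6, 5, 6)); after release of (0, 0, 1) the pool is (6, 5, 7)
  run W6 (needs (6, 5, 6), free (6, 5, 7)); after release of (1, 0, 0) the pool is (7, 5, 7)


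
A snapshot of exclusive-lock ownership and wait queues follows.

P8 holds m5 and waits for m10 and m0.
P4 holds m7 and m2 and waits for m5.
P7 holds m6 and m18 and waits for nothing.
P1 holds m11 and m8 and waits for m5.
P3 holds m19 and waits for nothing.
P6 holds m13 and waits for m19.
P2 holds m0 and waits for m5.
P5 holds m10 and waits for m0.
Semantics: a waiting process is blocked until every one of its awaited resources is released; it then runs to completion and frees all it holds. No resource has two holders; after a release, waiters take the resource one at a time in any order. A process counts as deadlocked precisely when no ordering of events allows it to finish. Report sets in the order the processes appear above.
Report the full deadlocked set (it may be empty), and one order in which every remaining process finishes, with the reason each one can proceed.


Deadlocked: P8, P4, P1, P2 and P5.
Key observation: the wait chain closes on itself along P8 -> P2 -> P8; P5 is caught in further circular waits and P4 and P1 wait into the deadlock from upstream.
A valid finishing order for the others: P7, P3, P6.
Check, step by step:
  P7: no waits; runs immediately, freeing m6 and m18
  P3: no waits; runs immediately, freeing m19
  run P6 (all its waits — m19 — are resolved); releases m13


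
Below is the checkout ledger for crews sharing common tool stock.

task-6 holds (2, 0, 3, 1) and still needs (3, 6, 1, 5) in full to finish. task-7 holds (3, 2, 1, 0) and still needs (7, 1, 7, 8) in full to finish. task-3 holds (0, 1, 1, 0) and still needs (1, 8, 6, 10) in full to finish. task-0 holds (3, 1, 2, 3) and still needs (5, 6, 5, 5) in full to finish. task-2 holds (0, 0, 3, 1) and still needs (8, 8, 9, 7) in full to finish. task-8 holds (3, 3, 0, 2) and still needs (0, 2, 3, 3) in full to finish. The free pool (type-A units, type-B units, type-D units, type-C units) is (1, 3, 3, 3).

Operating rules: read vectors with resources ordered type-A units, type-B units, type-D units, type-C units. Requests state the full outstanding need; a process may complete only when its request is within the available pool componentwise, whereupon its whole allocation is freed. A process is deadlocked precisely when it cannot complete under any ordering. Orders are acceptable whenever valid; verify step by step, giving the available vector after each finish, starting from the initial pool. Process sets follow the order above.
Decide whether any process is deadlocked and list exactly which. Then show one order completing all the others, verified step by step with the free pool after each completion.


No process is deadlocked.
Key observation: task-8 fits the free pool immediately, and its release cascades until everyone finishes.
One completion order for the rest: task-8, task-6, task-0, task-7, task-2, task-3. Check, step by step:
  pool = (1, 3, 3, 3)
  task-8: need (0, 2, 3, 3) fits (1, 3, 3, 3); releases (3, 3, 0, 2), pool now (4, 6, 3, 5)
  task-6: need (3, 6, 1, 5) fits (4, 6, 3, 5); releases (2, 0, 3, 1), pool now (6, 6, 6, 6)
  task-0: need (5, 6, 5, 5) fits (6, 6, 6, 6); releases (3, 1, 2, 3), pool now (9, 7, 8, 9)
  task-7: need (7, 1, 7, 8) fits (9, 7, 8, 9); releases (3, 2, 1, 0), pool now (12, 9, 9, 9)
  task-2: need (8, 8, 9, 7) fits (12, 9, 9, 9); releases (0, 0, 3, 1), pool now (12, 9, 12, 10)
  task-3: need (1, 8, 6, 10) fits (12, 9, 12, 10); releases (0, 1, 1, 0), pool now (12, 10, 13, 10)


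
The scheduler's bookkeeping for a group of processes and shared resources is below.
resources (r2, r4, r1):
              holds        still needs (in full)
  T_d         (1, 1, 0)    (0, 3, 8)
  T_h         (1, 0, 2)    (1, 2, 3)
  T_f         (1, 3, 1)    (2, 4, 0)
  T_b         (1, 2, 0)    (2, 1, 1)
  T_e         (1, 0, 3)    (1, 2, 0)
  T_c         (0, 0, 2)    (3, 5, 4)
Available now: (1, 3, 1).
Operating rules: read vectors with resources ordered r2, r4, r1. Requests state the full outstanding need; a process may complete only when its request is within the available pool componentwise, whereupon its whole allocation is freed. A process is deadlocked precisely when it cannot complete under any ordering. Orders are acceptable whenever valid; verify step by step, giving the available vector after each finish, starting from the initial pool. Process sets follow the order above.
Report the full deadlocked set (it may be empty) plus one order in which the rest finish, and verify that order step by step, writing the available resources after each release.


The deadlocked set is empty.
Key observation: T_e can run right away; the returned allocation unlocks the remaining processes in turn.
A valid finishing order for the others: T_e, T_b, T_f, T_h, T_c, T_d. Check, step by step:
  pool = (1, 3, 1)
  T_e: need (1, 2, 0) fits (1, 3, 1); releases (1, 0, 3), pool now (2, 3, 4)
  T_b: need (2, 1, 1) fits (2, 3, 4); releases (1, 2, 0), pool now (3, 5, 4)
  T_f: need (2, 4, 0) fits (3, 5, 4); releases (1, 3, 1), pool now (4, 8, 5)
  T_h: need (1, 2, 3) fits (4, 8, 5); releases (1, 0, 2), pool now (5, 8, 7)
  T_c: need (3, 5, 4) fits (5, 8, 7); releases (0, 0, 2), pool now (5, 8, 9)
  T_d: need (0, 3, 8) fits (5, 8, 9); releases (1, 1, 0), pool now (6, 9, 9)


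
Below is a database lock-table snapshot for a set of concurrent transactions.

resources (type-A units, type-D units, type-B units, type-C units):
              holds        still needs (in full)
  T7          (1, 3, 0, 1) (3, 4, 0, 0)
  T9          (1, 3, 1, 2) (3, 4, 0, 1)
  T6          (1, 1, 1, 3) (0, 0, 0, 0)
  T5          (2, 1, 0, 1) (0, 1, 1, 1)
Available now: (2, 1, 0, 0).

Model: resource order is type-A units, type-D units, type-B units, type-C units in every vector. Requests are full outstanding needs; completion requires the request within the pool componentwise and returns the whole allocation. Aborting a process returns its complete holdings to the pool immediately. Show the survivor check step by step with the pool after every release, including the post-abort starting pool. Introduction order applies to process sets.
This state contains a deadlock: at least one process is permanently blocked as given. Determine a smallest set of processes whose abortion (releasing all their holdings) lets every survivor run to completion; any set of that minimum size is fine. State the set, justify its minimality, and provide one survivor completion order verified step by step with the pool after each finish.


The answer: abort T9.
Key observation: T7 had no path to completion before; after the abort of T9 ((1, 3, 1, 2) returned), step 3 is where it fits.
Why nothing smaller works: aborting no one leaves the state deadlocked as given.
One survivor order: T6, T5, T7. Step-by-step check (post-abort pool first):
  pool = (3, 4, 1, 2)
  run T6 (needs (0, 0, 0, 0), free (3, 4, 1, 2)); after release of (1, 1, 1, 3) the pool is (4, 5, 2, 5)
  run T5 (needs (0, 1, 1, 1), free (4, 5, 2, 5)); after release of (2, 1, 0, 1) the pool is (6, 6, 2, 6)
  run T7 (needs (3, 4, 0, 0), free (6, 6, 2, 6)); after release of (1, 3, 0, 1) the pool is (7, 9, 2, 7)


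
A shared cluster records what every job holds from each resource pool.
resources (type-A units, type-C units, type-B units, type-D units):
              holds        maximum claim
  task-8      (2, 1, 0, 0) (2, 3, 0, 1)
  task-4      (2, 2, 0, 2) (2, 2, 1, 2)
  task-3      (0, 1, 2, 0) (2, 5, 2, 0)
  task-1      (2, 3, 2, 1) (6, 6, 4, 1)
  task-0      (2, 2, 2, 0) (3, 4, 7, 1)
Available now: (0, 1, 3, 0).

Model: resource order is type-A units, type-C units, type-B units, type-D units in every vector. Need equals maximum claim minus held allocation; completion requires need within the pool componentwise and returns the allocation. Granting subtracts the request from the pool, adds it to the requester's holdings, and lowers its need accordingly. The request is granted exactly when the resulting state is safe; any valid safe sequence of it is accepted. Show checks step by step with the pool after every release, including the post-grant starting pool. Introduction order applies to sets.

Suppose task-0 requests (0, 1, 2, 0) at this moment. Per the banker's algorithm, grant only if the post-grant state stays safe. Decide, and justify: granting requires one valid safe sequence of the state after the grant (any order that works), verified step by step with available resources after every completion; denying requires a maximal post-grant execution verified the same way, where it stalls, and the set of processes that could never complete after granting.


DENY — the pretend-granted state is unsafe.
Key observation: after task-4, task-8 the pool peaks at (4, 3, 1, 2), and each blocked process is short somewhere: task-3 on type-C units; task-1 on type-B units; task-0 on type-B units.
Pretend the grant happened; the run task-4, task-8 goes as far as possible. Check, step by step:
  pool = (0, 0, 1, 0)
  task-4 needs (0, 0, 1, 0) <= (0, 0, 1, 0) -> finishes; pool += (2, 2, 0, 2) = (2, 2, 1, 2)
  task-8 needs (0, 2, 0, 1) <= (2, 2, 1, 2) -> finishes; pool += (2, 1, 0, 0) = (4, 3, 1, 2)
  blocked: task-3 wants (2, 4, 0, 0), pool (4, 3, 1, 2) — not enough type-C units
  blocked: task-1 wants (4, 3, 2, 0), pool (4, 3, 1, 2) — not enough type-B units
  blocked: task-0 wants (1, 1, 3, 1), pool (4, 3, 1, 2) — not enough type-B units
Had the request been granted, task-3, task-1 and task-0 could never finish.


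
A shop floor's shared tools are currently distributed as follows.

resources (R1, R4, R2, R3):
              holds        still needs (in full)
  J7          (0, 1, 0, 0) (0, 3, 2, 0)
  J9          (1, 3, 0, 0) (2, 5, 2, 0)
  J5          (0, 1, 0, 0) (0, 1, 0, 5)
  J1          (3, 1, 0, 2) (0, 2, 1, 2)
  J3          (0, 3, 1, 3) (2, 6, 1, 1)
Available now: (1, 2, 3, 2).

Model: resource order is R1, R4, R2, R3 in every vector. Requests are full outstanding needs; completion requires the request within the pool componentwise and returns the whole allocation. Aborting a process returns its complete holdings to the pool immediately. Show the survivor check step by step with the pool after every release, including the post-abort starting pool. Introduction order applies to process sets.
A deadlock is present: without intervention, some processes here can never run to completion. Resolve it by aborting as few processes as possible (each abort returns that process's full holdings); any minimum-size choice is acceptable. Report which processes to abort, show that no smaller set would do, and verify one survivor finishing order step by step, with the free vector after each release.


The answer: abort J3.
Key observation: J9 could never have finished before the abort; with (0, 3, 1, 3) returned by J3, it fits at step 2.
No smaller set exists: with zero aborts the deadlock remains.
One survivor order: J1, J9, J5, J7. Walking it through (post-abort pool first):
  pool = (1, 5, 4, 5)
  run J1 (needs (0, 2, 1, 2), free (1, 5, 4, 5)); after release of (3, 1, 0, 2) the pool is (4, 6, 4, 7)
  run J9 (needs (2, 5, 2, 0), free (4, 6, 4, 7)); after release of (1, 3, 0, 0) the pool is (5, 9, 4, 7)
  run J5 (needs (0, 1, 0, 5), free (5, 9, 4, 7)); after release of (0, 1, 0, 0) the pool is (5, 10, 4, 7)
  run J7 (needs (0, 3, 2, 0), free (5, 10, 4, 7)); after release of (0, 1, 0, 0) the pool is (5, 11, 4, 7)


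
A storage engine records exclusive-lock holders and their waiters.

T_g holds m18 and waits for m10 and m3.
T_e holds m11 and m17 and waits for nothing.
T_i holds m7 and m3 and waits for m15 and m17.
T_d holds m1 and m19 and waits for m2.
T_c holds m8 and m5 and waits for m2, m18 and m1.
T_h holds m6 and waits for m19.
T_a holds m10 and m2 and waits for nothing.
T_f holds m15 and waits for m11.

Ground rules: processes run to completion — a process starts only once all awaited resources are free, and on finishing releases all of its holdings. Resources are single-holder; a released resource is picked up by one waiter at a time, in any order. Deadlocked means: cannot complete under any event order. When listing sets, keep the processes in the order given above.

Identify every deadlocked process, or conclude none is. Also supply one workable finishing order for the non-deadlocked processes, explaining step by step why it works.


No process is deadlocked.
Key observation: there is no circular wait here — follow any chain and it reaches a process that is free to run now.
A valid finishing order for the others: T_a, T_e, T_f, T_i, T_d, T_g, T_h, T_c.
Walking it through:
  run T_a (it waits on nothing); releases m10 and m2
  run T_e (it waits on nothing); releases m11 and m17
  T_f: everything it awaited (m11) is free; runs, freeing m15
  T_i: everything it awaited (m15 and m17) is free; runs, freeing m7 and m3
  T_d: everything it awaited (m2) is free; runs, freeing m1 and m19
  T_g: everything it awaited (m10 and m3) is free; runs, freeing m18
  T_h: everything it awaited (m19) is free; runs, freeing m6
  T_c: everything it awaited (m2, m18 and m1) is free; runs, freeing m8 and m5


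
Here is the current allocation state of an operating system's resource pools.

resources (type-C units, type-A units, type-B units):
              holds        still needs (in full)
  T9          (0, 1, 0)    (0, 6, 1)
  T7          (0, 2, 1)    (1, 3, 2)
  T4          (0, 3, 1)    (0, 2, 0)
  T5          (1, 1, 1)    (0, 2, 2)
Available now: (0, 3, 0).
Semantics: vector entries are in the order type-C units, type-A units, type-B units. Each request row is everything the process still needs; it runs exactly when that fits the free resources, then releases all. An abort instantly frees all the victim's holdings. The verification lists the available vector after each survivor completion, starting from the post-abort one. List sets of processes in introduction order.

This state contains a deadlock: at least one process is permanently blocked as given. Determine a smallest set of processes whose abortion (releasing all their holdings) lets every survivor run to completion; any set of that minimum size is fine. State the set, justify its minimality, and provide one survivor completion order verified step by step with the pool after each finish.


The answer: abort T7.
Key observation: T5 was stuck for good until T7 gave back (0, 2, 1); in the order shown it finishes at step 3.
Why nothing smaller works: aborting no one leaves the state deadlocked as given.
The survivors complete as T4, T9, T5. Step-by-step check (starting from the post-abort pool):
  pool = (0, 5, 1)
  run T4 (needs (0, 2, 0), free (0, 5, 1)); after release of (0, 3, 1) the pool is (0, 8, 2)
  run T9 (needs (0, 6, 1), free (0, 8, 2)); after release of (0, 1, 0) the pool is (0, 9, 2)
  run T5 (needs (0, 2, 2), free (0, 9, 2)); after release of (1, 1, 1) the pool is (1, 10, 3)


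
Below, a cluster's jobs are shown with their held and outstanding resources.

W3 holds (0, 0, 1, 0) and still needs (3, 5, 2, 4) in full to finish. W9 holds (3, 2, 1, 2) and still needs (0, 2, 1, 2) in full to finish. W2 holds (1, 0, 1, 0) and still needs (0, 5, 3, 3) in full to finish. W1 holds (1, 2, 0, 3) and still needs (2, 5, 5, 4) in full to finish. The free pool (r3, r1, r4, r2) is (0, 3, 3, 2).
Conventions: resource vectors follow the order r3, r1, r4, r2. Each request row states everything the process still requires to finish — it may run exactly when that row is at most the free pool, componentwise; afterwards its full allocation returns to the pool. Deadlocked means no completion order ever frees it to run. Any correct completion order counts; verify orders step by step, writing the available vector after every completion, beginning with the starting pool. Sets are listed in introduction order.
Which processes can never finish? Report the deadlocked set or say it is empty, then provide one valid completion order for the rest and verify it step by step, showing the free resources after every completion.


The deadlocked set is empty.
Key observation: no deadlock: W9 fits now, and the freed resources carry the rest through.
One completion order for the rest: W9, W2, W3, W1. Check, step by step:
  pool = (0, 3, 3, 2)
  run W9 (needs (0, 2, 1, 2), free (0, 3, 3, 2)); after release of (3, 2, 1, 2) the pool is (3, 5, 4, 4)
  run W2 (needs (0, 5, 3, 3), free (3, 5, 4, 4)); after release of (1, 0, 1, 0) the pool is (4, 5, 5, 4)
  run W3 (needs (3, 5, 2, 4), free (4, 5, 5, 4)); after release of (0, 0, 1, 0) the pool is (4, 5, 6, 4)
  run W1 (needs (2, 5, 5, 4), free (4, 5, 6, 4)); after release of (1, 2, 0, 3) the pool is (5, 7, 6, 7)


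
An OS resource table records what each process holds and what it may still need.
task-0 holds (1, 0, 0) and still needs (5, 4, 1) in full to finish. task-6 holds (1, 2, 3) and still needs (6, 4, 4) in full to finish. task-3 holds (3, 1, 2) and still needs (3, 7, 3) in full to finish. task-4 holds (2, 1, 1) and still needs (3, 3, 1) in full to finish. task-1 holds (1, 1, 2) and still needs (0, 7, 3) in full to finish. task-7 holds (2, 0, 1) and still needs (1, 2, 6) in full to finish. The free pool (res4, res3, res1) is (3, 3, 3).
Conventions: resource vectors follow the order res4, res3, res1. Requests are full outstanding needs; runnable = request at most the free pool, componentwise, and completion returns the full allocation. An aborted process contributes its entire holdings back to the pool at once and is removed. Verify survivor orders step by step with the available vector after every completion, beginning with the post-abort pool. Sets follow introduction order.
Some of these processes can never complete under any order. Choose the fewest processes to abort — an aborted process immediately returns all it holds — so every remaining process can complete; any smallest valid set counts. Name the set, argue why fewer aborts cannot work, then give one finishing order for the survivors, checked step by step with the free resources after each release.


The answer: abort task-3.
Key observation: the returned (3, 1, 2) from task-3 is what brings task-1 — unrunnable before, under any order — into play at step 5.
Minimality: the empty abort set fails — the state is deadlocked as it stands.
Survivors finish in the order: task-6, task-0, task-7, task-4, task-1. Check, step by step (pool after the aborts first):
  pool = (6, 4, 5)
  run task-6 (needs (6, 4, 4), free (6, 4, 5)); after release of (1, 2, 3) the pool is (7, 6, 8)
  run task-0 (needs (5, 4, 1), free (7, 6, 8)); after release of (1, 0, 0) the pool is (8, 6, 8)
  run task-7 (needs (1, 2, 6), free (8, 6, 8)); after release of (2, 0, 1) the pool is (10, 6, 9)
  run task-4 (needs (3, 3, 1), free (10, 6, 9)); after release of (2, 1, 1) the pool is (12, 7, 10)
  run task-1 (needs (0, 7, 3), free (12, 7, 10)); after release of (1, 1, 2) the pool is (13, 8, 12)
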